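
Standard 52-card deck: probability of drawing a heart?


13 hearts in 52 cards
P = 13/52 = 0.2500

P = 0.2500


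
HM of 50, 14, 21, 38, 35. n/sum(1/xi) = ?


Sum of reciprocals = 1/50 + 1/14 + 1/21 + 1/38 + 1/35 = 0.193935
HM = 5/0.193935 = 25.7819

HM = 25.7819


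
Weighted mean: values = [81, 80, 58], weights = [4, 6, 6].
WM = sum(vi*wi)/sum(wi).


Numerator = 81*4 + 80*6 + 58*6 = 1152
Denominator = 4 + 6 + 6 = 16
WM = 1152/16 = 72.0000

WM = 72.0000


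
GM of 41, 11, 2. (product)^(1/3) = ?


Product = 41 × 11 × 2 = 902
GM = 902^(1/3) = 9.6620

GM = 9.6620


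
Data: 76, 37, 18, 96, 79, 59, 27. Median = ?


Sorted: 18, 27, 37, 59, 76, 79, 96
n = 7 (odd)
Middle value = 59

Median = 59


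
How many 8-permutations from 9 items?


P(9,8) = 9!/1!
= 362880/1
= 362880

P(9,8) = 362880


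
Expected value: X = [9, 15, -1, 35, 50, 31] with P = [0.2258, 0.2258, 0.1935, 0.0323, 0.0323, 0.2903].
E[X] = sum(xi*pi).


E[X] = 9*0.2258 + 15*0.2258 - 1*0.1935 + 35*0.0323 + 50*0.0323 + 31*0.2903
= 2.0322 + 3.3870 - 0.1935 + 1.1305 + 1.6150 + 8.9993
= 16.9705

E[X] = 16.9705


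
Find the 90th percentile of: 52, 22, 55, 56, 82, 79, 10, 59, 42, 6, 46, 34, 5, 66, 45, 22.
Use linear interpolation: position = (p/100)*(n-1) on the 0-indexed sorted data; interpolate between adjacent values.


Sorted: 5, 6, 10, 22, 22, 34, 42, 45, 46, 52, 55, 56, 59, 66, 79, 82
n = 16
Index = 90/100 * 15 = 13.5000
Lower = data[13] = 66, Upper = data[14] = 79
P90 = 66 + 0.5000*(13) = 72.5000

P90 = 72.5000


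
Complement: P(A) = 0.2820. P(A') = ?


P(not A) = 1 - 0.2820 = 0.7180

P(not A) = 0.7180


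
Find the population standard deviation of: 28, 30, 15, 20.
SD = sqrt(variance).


Mean = 23.2500
Variance = 36.6875
SD = sqrt(36.6875) = 6.0570

SD = 6.0570


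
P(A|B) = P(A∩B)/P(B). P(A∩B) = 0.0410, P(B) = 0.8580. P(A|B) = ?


P(A|B) = 0.0410/0.8580 = 0.0478

P(A|B) = 0.0478


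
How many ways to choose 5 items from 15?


C(15,5) = 15!/(5! × 10!)
= 1307674368000/(120 × 3628800)
= 3003

C(15,5) = 3003


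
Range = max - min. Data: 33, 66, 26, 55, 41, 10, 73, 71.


Max = 73, Min = 10
Range = 73 - 10 = 63

Range = 63


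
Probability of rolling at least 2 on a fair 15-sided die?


Favorable outcomes (roll ≥ 2): 14
Total outcomes = 15
P = 14/15 = 0.9333

P = 0.9333


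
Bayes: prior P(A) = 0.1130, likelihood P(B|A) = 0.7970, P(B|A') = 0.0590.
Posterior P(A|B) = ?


P(B) = P(B|A)*P(A) + P(B|A')*P(A')
= 0.7970*0.1130 + 0.0590*0.8870
= 0.090061 + 0.052333 = 0.142394
P(A|B) = 0.090061/0.142394 = 0.6325

P(A|B) = 0.6325


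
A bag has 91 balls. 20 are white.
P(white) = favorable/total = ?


P = 20/91 = 0.2198

P = 0.2198


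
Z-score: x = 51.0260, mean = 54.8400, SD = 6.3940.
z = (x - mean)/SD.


z = (51.0260 - 54.8400)/6.3940
= -3.8140/6.3940
= -0.5965

z = -0.5965


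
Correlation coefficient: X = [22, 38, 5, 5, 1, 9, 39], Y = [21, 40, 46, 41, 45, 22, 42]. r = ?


Mean X = 17.0000, Mean Y = 36.7143
SD X = 14.918828, SD Y = 9.822922
Cov = -10.142857
r = -10.142857/(14.918828*9.822922) = -0.0692

r = -0.0692


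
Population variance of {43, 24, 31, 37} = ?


Mean = 33.7500
Squared deviations: 85.5625, 95.0625, 7.5625, 10.5625
Sum = 198.7500
Variance = 198.7500/4 = 49.6875

Variance = 49.6875


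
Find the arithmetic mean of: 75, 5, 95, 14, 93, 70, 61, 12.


Sum = 75 + 5 + 95 + 14 + 93 + 70 + 61 + 12 = 425
n = 8
Mean = 425/8 = 53.1250

Mean = 53.1250


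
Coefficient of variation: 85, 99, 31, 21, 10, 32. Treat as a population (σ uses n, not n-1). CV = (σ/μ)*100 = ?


Mean = 46.3333
SD = 33.3450
CV = (33.3450/46.3333)*100 = 71.9676%

CV = 71.9676%


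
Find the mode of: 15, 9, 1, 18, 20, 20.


Frequencies: 1:1, 9:1, 15:1, 18:1, 20:2
Max frequency = 2
Mode = 20

Mode = 20


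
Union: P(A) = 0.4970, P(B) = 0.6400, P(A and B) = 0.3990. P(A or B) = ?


P(A∪B) = 0.4970 + 0.6400 - 0.3990
= 1.1370 - 0.3990
= 0.7380

P(A∪B) = 0.7380


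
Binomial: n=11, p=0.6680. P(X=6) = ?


C(11,6) = 462
p^6 = 0.088850
(1-p)^5 = 0.004034
P = 462 * 0.088850 * 0.004034 = 0.1656

P(X=6) = 0.1656


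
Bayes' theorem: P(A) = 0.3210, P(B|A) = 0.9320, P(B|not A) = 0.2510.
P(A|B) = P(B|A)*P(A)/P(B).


P(B) = P(B|A)*P(A) + P(B|A')*P(A')
= 0.9320*0.3210 + 0.2510*0.6790
= 0.299172 + 0.170429 = 0.469601
P(A|B) = 0.299172/0.469601 = 0.6371

P(A|B) = 0.6371


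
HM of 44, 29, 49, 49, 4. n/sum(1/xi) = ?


Sum of reciprocals = 1/44 + 1/29 + 1/49 + 1/49 + 1/4 = 0.348026
HM = 5/0.348026 = 14.3667

HM = 14.3667


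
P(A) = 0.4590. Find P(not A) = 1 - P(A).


P(not A) = 1 - 0.4590 = 0.5410

P(not A) = 0.5410


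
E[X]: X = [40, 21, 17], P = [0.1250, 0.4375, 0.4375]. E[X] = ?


E[X] = 40*0.1250 + 21*0.4375 + 17*0.4375
= 5.0000 + 9.1875 + 7.4375
= 21.6250

E[X] = 21.6250


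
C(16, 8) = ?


C(16,8) = 16!/(8! × 8!)
= 20922789888000/(40320 × 40320)
= 12870

C(16,8) = 12870


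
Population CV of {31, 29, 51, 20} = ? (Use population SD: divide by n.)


Mean = 32.7500
SD = 11.3220
CV = (11.3220/32.7500)*100 = 34.5710%

CV = 34.5710%


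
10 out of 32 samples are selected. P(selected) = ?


P = 10/32 = 0.3125

P = 0.3125


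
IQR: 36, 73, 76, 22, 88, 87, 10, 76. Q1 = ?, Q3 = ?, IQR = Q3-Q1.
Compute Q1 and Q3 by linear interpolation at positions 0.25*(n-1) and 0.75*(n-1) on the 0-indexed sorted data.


Sorted: 10, 22, 36, 73, 76, 76, 87, 88
Q1 (25th %ile) = 32.5000
Q3 (75th %ile) = 78.7500
IQR = 78.7500 - 32.5000 = 46.2500

IQR = 46.2500


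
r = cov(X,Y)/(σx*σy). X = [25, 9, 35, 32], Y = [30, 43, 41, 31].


Mean X = 25.2500, Mean Y = 36.2500
SD X = 10.059200, SD Y = 5.804093
Cov = -24.312500
r = -24.312500/(10.059200*5.804093) = -0.4164

r = -0.4164


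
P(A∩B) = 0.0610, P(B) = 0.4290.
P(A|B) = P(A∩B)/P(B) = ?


P(A|B) = 0.0610/0.4290 = 0.1422

P(A|B) = 0.1422


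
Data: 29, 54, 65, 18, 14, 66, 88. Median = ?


Sorted: 14, 18, 29, 54, 65, 66, 88
n = 7 (odd)
Middle value = 54

Median = 54


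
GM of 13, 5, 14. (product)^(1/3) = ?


Product = 13 × 5 × 14 = 910
GM = 910^(1/3) = 9.6905

GM = 9.6905


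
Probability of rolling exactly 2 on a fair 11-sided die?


Favorable outcomes (roll = 2): 1
Total outcomes = 11
P = 1/11 = 0.0909

P = 0.0909


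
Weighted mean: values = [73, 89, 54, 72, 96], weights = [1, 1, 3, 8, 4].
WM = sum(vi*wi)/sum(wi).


Numerator = 73*1 + 89*1 + 54*3 + 72*8 + 96*4 = 1284
Denominator = 1 + 1 + 3 + 8 + 4 = 17
WM = 1284/17 = 75.5294

WM = 75.5294


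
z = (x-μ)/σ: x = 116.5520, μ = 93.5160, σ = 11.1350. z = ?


z = (116.5520 - 93.5160)/11.1350
= 23.0360/11.1350
= 2.0688

z = 2.0688


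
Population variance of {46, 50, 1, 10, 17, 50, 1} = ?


Mean = 25.0000
Squared deviations: 441.0000, 625.0000, 576.0000, 225.0000, 64.0000, 625.0000, 576.0000
Sum = 3132.0000
Variance = 3132.0000/7 = 447.4286

Variance = 447.4286


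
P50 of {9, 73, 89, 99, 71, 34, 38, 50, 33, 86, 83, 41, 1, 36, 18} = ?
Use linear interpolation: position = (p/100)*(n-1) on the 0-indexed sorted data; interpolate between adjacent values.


Sorted: 1, 9, 18, 33, 34, 36, 38, 41, 50, 71, 73, 83, 86, 89, 99
n = 15
Index = 50/100 * 14 = 7.0000
Lower = data[7] = 41, Upper = data[8] = 50
P50 = 41 + 0*(9) = 41.0000

P50 = 41.0000


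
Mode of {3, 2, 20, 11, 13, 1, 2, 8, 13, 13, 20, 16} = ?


Frequencies: 1:1, 2:2, 3:1, 8:1, 11:1, 13:3, 16:1, 20:2
Max frequency = 3
Mode = 13

Mode = 13


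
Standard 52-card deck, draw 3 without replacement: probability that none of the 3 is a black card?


P(no black cards) = (26/52) × (25/51) × (24/50)
= 0.1176

P = 0.1176


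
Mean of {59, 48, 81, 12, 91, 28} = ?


Sum = 59 + 48 + 81 + 12 + 91 + 28 = 319
n = 6
Mean = 319/6 = 53.1667

Mean = 53.1667


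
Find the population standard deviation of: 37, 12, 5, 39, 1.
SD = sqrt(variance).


Mean = 18.8000
Variance = 258.5600
SD = sqrt(258.5600) = 16.0798

SD = 16.0798


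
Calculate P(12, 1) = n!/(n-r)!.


P(12,1) = 12!/11!
= 479001600/39916800
= 12

P(12,1) = 12


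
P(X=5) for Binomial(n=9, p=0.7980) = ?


C(9,5) = 126
p^5 = 0.323604
(1-p)^4 = 0.001665
P = 126 * 0.323604 * 0.001665 = 0.0679

P(X=5) = 0.0679


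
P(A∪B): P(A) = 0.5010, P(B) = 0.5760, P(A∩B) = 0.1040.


P(A∪B) = 0.5010 + 0.5760 - 0.1040
= 1.0770 - 0.1040
= 0.9730

P(A∪B) = 0.9730


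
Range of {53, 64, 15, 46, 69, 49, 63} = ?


Max = 69, Min = 15
Range = 69 - 15 = 54

Range = 54


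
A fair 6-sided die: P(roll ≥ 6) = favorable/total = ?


Favorable outcomes (roll ≥ 6): 1
Total outcomes = 6
P = 1/6 = 0.1667

P = 0.1667


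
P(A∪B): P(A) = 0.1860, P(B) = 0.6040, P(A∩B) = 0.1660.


P(A∪B) = 0.1860 + 0.6040 - 0.1660
= 0.7900 - 0.1660
= 0.6240

P(A∪B) = 0.6240


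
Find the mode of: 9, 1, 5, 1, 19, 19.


Frequencies: 1:2, 5:1, 9:1, 19:2
Max frequency = 2
Mode = 1, 19

Mode = 1, 19


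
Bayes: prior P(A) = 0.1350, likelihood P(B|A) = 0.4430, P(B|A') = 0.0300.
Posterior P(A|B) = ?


P(B) = P(B|A)*P(A) + P(B|A')*P(A')
= 0.4430*0.1350 + 0.0300*0.8650
= 0.059805 + 0.025950 = 0.085755
P(A|B) = 0.059805/0.085755 = 0.6974

P(A|B) = 0.6974


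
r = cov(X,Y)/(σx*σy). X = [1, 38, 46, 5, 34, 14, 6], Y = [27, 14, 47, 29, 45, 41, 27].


Mean X = 20.5714, Mean Y = 32.8571
SD X = 16.952515, SD Y = 11.037968
Cov = 57.224490
r = 57.224490/(16.952515*11.037968) = 0.3058

r = 0.3058


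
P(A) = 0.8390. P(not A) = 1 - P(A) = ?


P(not A) = 1 - 0.8390 = 0.1610

P(not A) = 0.1610


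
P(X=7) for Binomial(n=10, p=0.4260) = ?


C(10,7) = 120
p^7 = 0.002546
(1-p)^3 = 0.189119
P = 120 * 0.002546 * 0.189119 = 0.0578

P(X=7) = 0.0578


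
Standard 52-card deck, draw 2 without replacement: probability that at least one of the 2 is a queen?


P(at least one) = 1 - P(none)
P(none) = (48/52) × (47/51) = 0.850679
P(at least one) = 1 - 0.850679 = 0.1493

P = 0.1493


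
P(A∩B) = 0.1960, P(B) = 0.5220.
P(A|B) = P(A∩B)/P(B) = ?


P(A|B) = 0.1960/0.5220 = 0.3755

P(A|B) = 0.3755


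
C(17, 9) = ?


C(17,9) = 17!/(9! × 8!)
= 355687428096000/(362880 × 40320)
= 24310

C(17,9) = 24310


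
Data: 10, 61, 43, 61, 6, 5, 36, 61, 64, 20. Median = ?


Sorted: 5, 6, 10, 20, 36, 43, 61, 61, 61, 64
n = 10 (even)
Middle values: 36 and 43
Median = (36+43)/2 = 39.5000

Median = 39.5000


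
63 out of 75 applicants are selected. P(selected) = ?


P = 63/75 = 0.8400

P = 0.8400


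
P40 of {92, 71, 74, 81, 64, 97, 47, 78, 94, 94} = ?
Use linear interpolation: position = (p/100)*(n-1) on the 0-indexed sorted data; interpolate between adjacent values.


Sorted: 47, 64, 71, 74, 78, 81, 92, 94, 94, 97
n = 10
Index = 40/100 * 9 = 3.6000
Lower = data[3] = 74, Upper = data[4] = 78
P40 = 74 + 0.6000*(4) = 76.4000

P40 = 76.4000


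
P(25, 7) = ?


P(25,7) = 25!/18!
= 15511210043330985984000000/6402373705728000
= 2422728000

P(25,7) = 2422728000


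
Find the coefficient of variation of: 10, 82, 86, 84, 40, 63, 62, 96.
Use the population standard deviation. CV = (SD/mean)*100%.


Mean = 65.3750
SD = 26.7252
CV = (26.7252/65.3750)*100 = 40.8798%

CV = 40.8798%


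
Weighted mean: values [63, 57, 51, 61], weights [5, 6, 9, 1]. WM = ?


Numerator = 63*5 + 57*6 + 51*9 + 61*1 = 1177
Denominator = 5 + 6 + 9 + 1 = 21
WM = 1177/21 = 56.0476

WM = 56.0476


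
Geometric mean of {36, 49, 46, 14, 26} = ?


Product = 36 × 49 × 46 × 14 × 26 = 29536416
GM = 29536416^(1/5) = 31.1940

GM = 31.1940


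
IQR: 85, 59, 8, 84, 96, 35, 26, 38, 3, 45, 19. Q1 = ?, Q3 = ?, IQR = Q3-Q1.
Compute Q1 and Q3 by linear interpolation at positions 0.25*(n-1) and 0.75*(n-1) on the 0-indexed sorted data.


Sorted: 3, 8, 19, 26, 35, 38, 45, 59, 84, 85, 96
Q1 (25th %ile) = 22.5000
Q3 (75th %ile) = 71.5000
IQR = 71.5000 - 22.5000 = 49.0000

IQR = 49.0000


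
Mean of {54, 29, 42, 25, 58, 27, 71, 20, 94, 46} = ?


Sum = 54 + 29 + 42 + 25 + 58 + 27 + 71 + 20 + 94 + 46 = 466
n = 10
Mean = 466/10 = 46.6000

Mean = 46.6000


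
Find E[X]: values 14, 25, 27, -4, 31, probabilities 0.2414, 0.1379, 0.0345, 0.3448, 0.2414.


E[X] = 14*0.2414 + 25*0.1379 + 27*0.0345 - 4*0.3448 + 31*0.2414
= 3.3796 + 3.4475 + 0.9315 - 1.3792 + 7.4834
= 13.8628

E[X] = 13.8628


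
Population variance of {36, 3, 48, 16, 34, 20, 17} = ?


Mean = 24.8571
Squared deviations: 124.1633, 477.7347, 535.5918, 78.4490, 83.5918, 23.5918, 61.7347
Sum = 1384.8571
Variance = 1384.8571/7 = 197.8367

Variance = 197.8367


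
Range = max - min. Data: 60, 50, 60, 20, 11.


Max = 60, Min = 11
Range = 60 - 11 = 49

Range = 49


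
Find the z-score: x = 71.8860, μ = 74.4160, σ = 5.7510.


z = (71.8860 - 74.4160)/5.7510
= -2.5300/5.7510
= -0.4399

z = -0.4399


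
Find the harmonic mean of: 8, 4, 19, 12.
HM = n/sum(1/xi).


Sum of reciprocals = 1/8 + 1/4 + 1/19 + 1/12 = 0.510965
HM = 4/0.510965 = 7.8283

HM = 7.8283


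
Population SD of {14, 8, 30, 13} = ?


Mean = 16.2500
Variance = 68.1875
SD = sqrt(68.1875) = 8.2576

SD = 8.2576


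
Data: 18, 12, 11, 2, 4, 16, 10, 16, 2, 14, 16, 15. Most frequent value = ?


Frequencies: 2:2, 4:1, 10:1, 11:1, 12:1, 14:1, 15:1, 16:3, 18:1
Max frequency = 3
Mode = 16

Mode = 16


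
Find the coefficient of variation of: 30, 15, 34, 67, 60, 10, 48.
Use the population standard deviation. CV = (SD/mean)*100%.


Mean = 37.7143
SD = 20.0621
CV = (20.0621/37.7143)*100 = 53.1951%

CV = 53.1951%


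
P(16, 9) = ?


P(16,9) = 16!/7!
= 20922789888000/5040
= 4151347200

P(16,9) = 4151347200


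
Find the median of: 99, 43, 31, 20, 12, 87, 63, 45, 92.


Sorted: 12, 20, 31, 43, 45, 63, 87, 92, 99
n = 9 (odd)
Middle value = 45

Median = 45


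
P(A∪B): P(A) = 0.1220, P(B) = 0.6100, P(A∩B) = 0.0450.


P(A∪B) = 0.1220 + 0.6100 - 0.0450
= 0.7320 - 0.0450
= 0.6870

P(A∪B) = 0.6870


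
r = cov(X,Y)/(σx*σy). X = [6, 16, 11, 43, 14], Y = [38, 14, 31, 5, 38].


Mean X = 18.0000, Mean Y = 25.2000
SD X = 12.946042, SD Y = 13.377593
Cov = -145.600000
r = -145.600000/(12.946042*13.377593) = -0.8407

r = -0.8407


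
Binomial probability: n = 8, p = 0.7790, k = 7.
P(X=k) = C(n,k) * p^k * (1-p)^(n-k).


C(8,7) = 8
p^7 = 0.174085
(1-p)^1 = 0.221000
P = 8 * 0.174085 * 0.221000 = 0.3078

P(X=7) = 0.3078


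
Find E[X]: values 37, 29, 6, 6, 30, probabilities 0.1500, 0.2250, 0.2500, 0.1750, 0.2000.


E[X] = 37*0.1500 + 29*0.2250 + 6*0.2500 + 6*0.1750 + 30*0.2000
= 5.5500 + 6.5250 + 1.5000 + 1.0500 + 6.0000
= 20.6250

E[X] = 20.6250


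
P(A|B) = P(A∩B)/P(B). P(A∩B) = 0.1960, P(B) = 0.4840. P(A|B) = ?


P(A|B) = 0.1960/0.4840 = 0.4050

P(A|B) = 0.4050


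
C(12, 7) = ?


C(12,7) = 12!/(7! × 5!)
= 479001600/(5040 × 120)
= 792

C(12,7) = 792


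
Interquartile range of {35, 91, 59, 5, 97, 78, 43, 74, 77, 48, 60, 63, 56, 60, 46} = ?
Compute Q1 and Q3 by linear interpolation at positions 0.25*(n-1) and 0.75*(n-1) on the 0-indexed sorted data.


Sorted: 5, 35, 43, 46, 48, 56, 59, 60, 60, 63, 74, 77, 78, 91, 97
Q1 (25th %ile) = 47.0000
Q3 (75th %ile) = 75.5000
IQR = 75.5000 - 47.0000 = 28.5000

IQR = 28.5000


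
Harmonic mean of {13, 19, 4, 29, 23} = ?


Sum of reciprocals = 1/13 + 1/19 + 1/4 + 1/29 + 1/23 = 0.457516
HM = 5/0.457516 = 10.9286

HM = 10.9286


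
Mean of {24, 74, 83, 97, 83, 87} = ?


Sum = 24 + 74 + 83 + 97 + 83 + 87 = 448
n = 6
Mean = 448/6 = 74.6667

Mean = 74.6667


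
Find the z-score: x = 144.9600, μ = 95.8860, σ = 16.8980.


z = (144.9600 - 95.8860)/16.8980
= 49.0740/16.8980
= 2.9041

z = 2.9041


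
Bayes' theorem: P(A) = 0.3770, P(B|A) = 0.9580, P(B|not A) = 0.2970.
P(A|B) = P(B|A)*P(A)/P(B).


P(B) = P(B|A)*P(A) + P(B|A')*P(A')
= 0.9580*0.3770 + 0.2970*0.6230
= 0.361166 + 0.185031 = 0.546197
P(A|B) = 0.361166/0.546197 = 0.6612

P(A|B) = 0.6612


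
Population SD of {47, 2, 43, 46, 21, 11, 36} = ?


Mean = 29.4286
Variance = 281.9592
SD = sqrt(281.9592) = 16.7916

SD = 16.7916


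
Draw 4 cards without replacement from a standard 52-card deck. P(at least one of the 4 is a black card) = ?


P(at least one) = 1 - P(none)
P(none) = (26/52) × (25/51) × (24/50) × (23/49) = 0.055222
P(at least one) = 1 - 0.055222 = 0.9448

P = 0.9448


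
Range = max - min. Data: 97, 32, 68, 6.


Max = 97, Min = 6
Range = 97 - 6 = 91

Range = 91


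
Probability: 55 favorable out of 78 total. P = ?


P = 55/78 = 0.7051

P = 0.7051


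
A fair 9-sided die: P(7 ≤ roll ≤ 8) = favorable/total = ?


Favorable outcomes (7 ≤ roll ≤ 8): 2
Total outcomes = 9
P = 2/9 = 0.2222

P = 0.2222


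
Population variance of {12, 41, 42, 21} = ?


Mean = 29.0000
Squared deviations: 289.0000, 144.0000, 169.0000, 64.0000
Sum = 666.0000
Variance = 666.0000/4 = 166.5000

Variance = 166.5000


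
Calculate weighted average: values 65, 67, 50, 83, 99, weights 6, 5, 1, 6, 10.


Numerator = 65*6 + 67*5 + 50*1 + 83*6 + 99*10 = 2263
Denominator = 6 + 5 + 1 + 6 + 10 = 28
WM = 2263/28 = 80.8214

WM = 80.8214


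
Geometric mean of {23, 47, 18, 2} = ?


Product = 23 × 47 × 18 × 2 = 38916
GM = 38916^(1/4) = 14.0453

GM = 14.0453


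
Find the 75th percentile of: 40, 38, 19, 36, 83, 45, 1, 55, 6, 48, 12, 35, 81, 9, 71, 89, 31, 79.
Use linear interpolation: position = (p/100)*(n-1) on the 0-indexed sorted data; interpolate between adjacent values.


Sorted: 1, 6, 9, 12, 19, 31, 35, 36, 38, 40, 45, 48, 55, 71, 79, 81, 83, 89
n = 18
Index = 75/100 * 17 = 12.7500
Lower = data[12] = 55, Upper = data[13] = 71
P75 = 55 + 0.7500*(16) = 67.0000

P75 = 67.0000


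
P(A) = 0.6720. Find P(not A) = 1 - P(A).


P(not A) = 1 - 0.6720 = 0.3280

P(not A) = 0.3280


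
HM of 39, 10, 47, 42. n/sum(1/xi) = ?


Sum of reciprocals = 1/39 + 1/10 + 1/47 + 1/42 = 0.170727
HM = 4/0.170727 = 23.4292

HM = 23.4292


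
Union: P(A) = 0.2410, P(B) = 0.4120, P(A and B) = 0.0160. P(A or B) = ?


P(A∪B) = 0.2410 + 0.4120 - 0.0160
= 0.6530 - 0.0160
= 0.6370

P(A∪B) = 0.6370


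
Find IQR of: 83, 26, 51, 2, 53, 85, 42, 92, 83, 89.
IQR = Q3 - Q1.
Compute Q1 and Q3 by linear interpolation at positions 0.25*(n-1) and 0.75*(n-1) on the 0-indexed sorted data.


Sorted: 2, 26, 42, 51, 53, 83, 83, 85, 89, 92
Q1 (25th %ile) = 44.2500
Q3 (75th %ile) = 84.5000
IQR = 84.5000 - 44.2500 = 40.2500

IQR = 40.2500


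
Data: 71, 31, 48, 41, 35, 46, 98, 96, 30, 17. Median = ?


Sorted: 17, 30, 31, 35, 41, 46, 48, 71, 96, 98
n = 10 (even)
Middle values: 41 and 46
Median = (41+46)/2 = 43.5000

Median = 43.5000


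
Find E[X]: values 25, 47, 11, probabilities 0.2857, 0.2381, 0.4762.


E[X] = 25*0.2857 + 47*0.2381 + 11*0.4762
= 7.1425 + 11.1907 + 5.2382
= 23.5714

E[X] = 23.5714


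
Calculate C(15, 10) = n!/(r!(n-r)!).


C(15,10) = 15!/(10! × 5!)
= 1307674368000/(3628800 × 120)
= 3003

C(15,10) = 3003


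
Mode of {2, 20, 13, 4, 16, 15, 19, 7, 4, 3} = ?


Frequencies: 2:1, 3:1, 4:2, 7:1, 13:1, 15:1, 16:1, 19:1, 20:1
Max frequency = 2
Mode = 4

Mode = 4


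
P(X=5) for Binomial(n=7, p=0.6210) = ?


C(7,5) = 21
p^5 = 0.092354
(1-p)^2 = 0.143641
P = 21 * 0.092354 * 0.143641 = 0.2786

P(X=5) = 0.2786


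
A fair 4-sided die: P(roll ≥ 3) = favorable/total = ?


Favorable outcomes (roll ≥ 3): 2
Total outcomes = 4
P = 2/4 = 0.5000

P = 0.5000


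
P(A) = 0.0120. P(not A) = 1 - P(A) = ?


P(not A) = 1 - 0.0120 = 0.9880

P(not A) = 0.9880


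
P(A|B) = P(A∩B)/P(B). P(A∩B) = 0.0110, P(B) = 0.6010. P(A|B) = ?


P(A|B) = 0.0110/0.6010 = 0.0183

P(A|B) = 0.0183


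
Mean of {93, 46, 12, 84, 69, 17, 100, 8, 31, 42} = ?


Sum = 93 + 46 + 12 + 84 + 69 + 17 + 100 + 8 + 31 + 42 = 502
n = 10
Mean = 502/10 = 50.2000

Mean = 50.2000


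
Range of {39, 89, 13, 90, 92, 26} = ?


Max = 92, Min = 13
Range = 92 - 13 = 79

Range = 79


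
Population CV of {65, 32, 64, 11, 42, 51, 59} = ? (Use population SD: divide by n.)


Mean = 46.2857
SD = 18.1872
CV = (18.1872/46.2857)*100 = 39.2934%

CV = 39.2934%


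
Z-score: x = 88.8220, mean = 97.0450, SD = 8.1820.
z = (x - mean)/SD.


z = (88.8220 - 97.0450)/8.1820
= -8.2230/8.1820
= -1.0050

z = -1.0050


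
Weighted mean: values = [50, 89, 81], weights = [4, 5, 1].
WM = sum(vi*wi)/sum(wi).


Numerator = 50*4 + 89*5 + 81*1 = 726
Denominator = 4 + 5 + 1 = 10
WM = 726/10 = 72.6000

WM = 72.6000


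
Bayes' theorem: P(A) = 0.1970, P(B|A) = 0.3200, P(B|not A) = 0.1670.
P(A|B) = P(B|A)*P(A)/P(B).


P(B) = P(B|A)*P(A) + P(B|A')*P(A')
= 0.3200*0.1970 + 0.1670*0.8030
= 0.063040 + 0.134101 = 0.197141
P(A|B) = 0.063040/0.197141 = 0.3198

P(A|B) = 0.3198


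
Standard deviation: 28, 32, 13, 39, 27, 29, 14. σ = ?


Mean = 26.0000
Variance = 76.0000
SD = sqrt(76.0000) = 8.7178

SD = 8.7178


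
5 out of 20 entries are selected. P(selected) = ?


P = 5/20 = 0.2500

P = 0.2500


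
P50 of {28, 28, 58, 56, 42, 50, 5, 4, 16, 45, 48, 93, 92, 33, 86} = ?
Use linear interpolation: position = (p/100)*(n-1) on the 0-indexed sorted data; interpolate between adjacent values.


Sorted: 4, 5, 16, 28, 28, 33, 42, 45, 48, 50, 56, 58, 86, 92, 93
n = 15
Index = 50/100 * 14 = 7.0000
Lower = data[7] = 45, Upper = data[8] = 48
P50 = 45 + 0*(3) = 45.0000

P50 = 45.0000


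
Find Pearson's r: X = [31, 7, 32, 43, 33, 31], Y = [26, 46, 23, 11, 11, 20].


Mean X = 29.5000, Mean Y = 22.8333
SD X = 10.889597, SD Y = 11.795715
Cov = -120.250000
r = -120.250000/(10.889597*11.795715) = -0.9362

r = -0.9362


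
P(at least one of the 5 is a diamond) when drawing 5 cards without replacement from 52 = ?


P(at least one) = 1 - P(none)
P(none) = (39/52) × (38/51) × (37/50) × (36/49) × (35/48) = 0.221534
P(at least one) = 1 - 0.221534 = 0.7785

P = 0.7785


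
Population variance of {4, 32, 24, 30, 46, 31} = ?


Mean = 27.8333
Squared deviations: 568.0278, 17.3611, 14.6944, 4.6944, 330.0278, 10.0278
Sum = 944.8333
Variance = 944.8333/6 = 157.4722

Variance = 157.4722


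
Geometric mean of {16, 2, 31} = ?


Product = 16 × 2 × 31 = 992
GM = 992^(1/3) = 9.9733

GM = 9.9733


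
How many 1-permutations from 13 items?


P(13,1) = 13!/12!
= 6227020800/479001600
= 13

P(13,1) = 13


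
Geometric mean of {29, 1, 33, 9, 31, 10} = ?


Product = 29 × 1 × 33 × 9 × 31 × 10 = 2670030
GM = 2670030^(1/6) = 11.7784

GM = 11.7784


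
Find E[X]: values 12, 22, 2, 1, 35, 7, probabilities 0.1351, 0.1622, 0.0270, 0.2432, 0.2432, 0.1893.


E[X] = 12*0.1351 + 22*0.1622 + 2*0.0270 + 1*0.2432 + 35*0.2432 + 7*0.1893
= 1.6212 + 3.5684 + 0.0540 + 0.2432 + 8.5120 + 1.3251
= 15.3239

E[X] = 15.3239


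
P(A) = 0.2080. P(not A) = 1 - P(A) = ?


P(not A) = 1 - 0.2080 = 0.7920

P(not A) = 0.7920


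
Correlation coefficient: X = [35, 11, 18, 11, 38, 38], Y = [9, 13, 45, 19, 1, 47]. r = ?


Mean X = 25.1667, Mean Y = 22.3333
SD X = 12.102571, SD Y = 17.575235
Cov = -11.888889
r = -11.888889/(12.102571*17.575235) = -0.0559

r = -0.0559


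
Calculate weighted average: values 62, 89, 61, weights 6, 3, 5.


Numerator = 62*6 + 89*3 + 61*5 = 944
Denominator = 6 + 3 + 5 = 14
WM = 944/14 = 67.4286

WM = 67.4286


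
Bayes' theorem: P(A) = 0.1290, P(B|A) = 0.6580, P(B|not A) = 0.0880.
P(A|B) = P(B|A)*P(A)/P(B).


P(B) = P(B|A)*P(A) + P(B|A')*P(A')
= 0.6580*0.1290 + 0.0880*0.8710
= 0.084882 + 0.076648 = 0.161530
P(A|B) = 0.084882/0.161530 = 0.5255

P(A|B) = 0.5255


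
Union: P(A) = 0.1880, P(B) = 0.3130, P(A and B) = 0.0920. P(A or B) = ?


P(A∪B) = 0.1880 + 0.3130 - 0.0920
= 0.5010 - 0.0920
= 0.4090

P(A∪B) = 0.4090


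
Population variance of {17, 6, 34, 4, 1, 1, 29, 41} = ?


Mean = 16.6250
Squared deviations: 0.1406, 112.8906, 301.8906, 159.3906, 244.1406, 244.1406, 153.1406, 594.1406
Sum = 1809.8750
Variance = 1809.8750/8 = 226.2344

Variance = 226.2344


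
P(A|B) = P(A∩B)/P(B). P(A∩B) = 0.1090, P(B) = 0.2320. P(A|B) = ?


P(A|B) = 0.1090/0.2320 = 0.4698

P(A|B) = 0.4698


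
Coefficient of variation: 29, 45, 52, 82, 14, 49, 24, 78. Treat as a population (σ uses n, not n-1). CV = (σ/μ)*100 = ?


Mean = 46.6250
SD = 22.8032
CV = (22.8032/46.6250)*100 = 48.9076%

CV = 48.9076%


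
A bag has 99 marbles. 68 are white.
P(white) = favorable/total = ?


P = 68/99 = 0.6869

P = 0.6869


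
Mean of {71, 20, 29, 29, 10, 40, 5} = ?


Sum = 71 + 20 + 29 + 29 + 10 + 40 + 5 = 204
n = 7
Mean = 204/7 = 29.1429

Mean = 29.1429


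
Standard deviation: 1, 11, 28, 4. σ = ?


Mean = 11.0000
Variance = 109.5000
SD = sqrt(109.5000) = 10.4642

SD = 10.4642


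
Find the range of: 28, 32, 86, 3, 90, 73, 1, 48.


Max = 90, Min = 1
Range = 90 - 1 = 89

Range = 89


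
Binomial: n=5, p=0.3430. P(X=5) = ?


C(5,5) = 1
p^5 = 0.004748
(1-p)^0 = 1.000000
P = 1 * 0.004748 * 1.000000 = 0.0047

P(X=5) = 0.0047


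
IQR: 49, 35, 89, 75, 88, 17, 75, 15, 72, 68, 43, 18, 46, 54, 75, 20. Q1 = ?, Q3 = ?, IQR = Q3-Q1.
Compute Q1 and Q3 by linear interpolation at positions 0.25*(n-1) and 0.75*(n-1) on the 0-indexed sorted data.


Sorted: 15, 17, 18, 20, 35, 43, 46, 49, 54, 68, 72, 75, 75, 75, 88, 89
Q1 (25th %ile) = 31.2500
Q3 (75th %ile) = 75.0000
IQR = 75.0000 - 31.2500 = 43.7500

IQR = 43.7500


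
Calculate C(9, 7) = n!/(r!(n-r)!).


C(9,7) = 9!/(7! × 2!)
= 362880/(5040 × 2)
= 36

C(9,7) = 36


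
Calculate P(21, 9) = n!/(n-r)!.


P(21,9) = 21!/12!
= 51090942171709440000/479001600
= 106661318400

P(21,9) = 106661318400


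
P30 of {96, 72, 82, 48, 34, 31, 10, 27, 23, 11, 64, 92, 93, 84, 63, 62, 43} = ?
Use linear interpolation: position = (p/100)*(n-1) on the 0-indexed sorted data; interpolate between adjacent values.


Sorted: 10, 11, 23, 27, 31, 34, 43, 48, 62, 63, 64, 72, 82, 84, 92, 93, 96
n = 17
Index = 30/100 * 16 = 4.8000
Lower = data[4] = 31, Upper = data[5] = 34
P30 = 31 + 0.8000*(3) = 33.4000

P30 = 33.4000


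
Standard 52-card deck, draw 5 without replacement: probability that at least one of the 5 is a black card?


P(at least one) = 1 - P(none)
P(none) = (26/52) × (25/51) × (24/50) × (23/49) × (22/48) = 0.025310
P(at least one) = 1 - 0.025310 = 0.9747

P = 0.9747


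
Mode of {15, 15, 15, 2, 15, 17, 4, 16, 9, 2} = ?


Frequencies: 2:2, 4:1, 9:1, 15:4, 16:1, 17:1
Max frequency = 4
Mode = 15

Mode = 15


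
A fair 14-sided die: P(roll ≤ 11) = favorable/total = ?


Favorable outcomes (roll ≤ 11): 11
Total outcomes = 14
P = 11/14 = 0.7857

P = 0.7857


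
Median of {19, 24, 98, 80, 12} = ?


Sorted: 12, 19, 24, 80, 98
n = 5 (odd)
Middle value = 24

Median = 24


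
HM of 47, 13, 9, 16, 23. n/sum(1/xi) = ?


Sum of reciprocals = 1/47 + 1/13 + 1/9 + 1/16 + 1/23 = 0.315289
HM = 5/0.315289 = 15.8585

HM = 15.8585


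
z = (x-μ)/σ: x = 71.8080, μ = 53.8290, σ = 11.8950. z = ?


z = (71.8080 - 53.8290)/11.8950
= 17.9790/11.8950
= 1.5115

z = 1.5115


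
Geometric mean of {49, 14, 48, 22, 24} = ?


Product = 49 × 14 × 48 × 22 × 24 = 17385984
GM = 17385984^(1/5) = 28.0569

GM = 28.0569


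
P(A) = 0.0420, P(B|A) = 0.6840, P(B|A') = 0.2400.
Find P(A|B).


P(B) = P(B|A)*P(A) + P(B|A')*P(A')
= 0.6840*0.0420 + 0.2400*0.9580
= 0.028728 + 0.229920 = 0.258648
P(A|B) = 0.028728/0.258648 = 0.1111

P(A|B) = 0.1111


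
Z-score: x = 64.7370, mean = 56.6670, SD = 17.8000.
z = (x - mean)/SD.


z = (64.7370 - 56.6670)/17.8000
= 8.0700/17.8000
= 0.4534

z = 0.4534


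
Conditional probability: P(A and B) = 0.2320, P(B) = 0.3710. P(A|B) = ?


P(A|B) = 0.2320/0.3710 = 0.6253

P(A|B) = 0.6253


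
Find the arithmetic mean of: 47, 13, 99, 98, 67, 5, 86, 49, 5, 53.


Sum = 47 + 13 + 99 + 98 + 67 + 5 + 86 + 49 + 5 + 53 = 522
n = 10
Mean = 522/10 = 52.2000

Mean = 52.2000


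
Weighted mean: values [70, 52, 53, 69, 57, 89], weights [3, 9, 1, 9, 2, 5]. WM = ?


Numerator = 70*3 + 52*9 + 53*1 + 69*9 + 57*2 + 89*5 = 1911
Denominator = 3 + 9 + 1 + 9 + 2 + 5 = 29
WM = 1911/29 = 65.8966

WM = 65.8966


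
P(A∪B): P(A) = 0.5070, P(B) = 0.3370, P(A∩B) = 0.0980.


P(A∪B) = 0.5070 + 0.3370 - 0.0980
= 0.8440 - 0.0980
= 0.7460

P(A∪B) = 0.7460


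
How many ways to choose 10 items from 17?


C(17,10) = 17!/(10! × 7!)
= 355687428096000/(3628800 × 5040)
= 19448

C(17,10) = 19448


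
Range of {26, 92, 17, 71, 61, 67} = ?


Max = 92, Min = 17
Range = 92 - 17 = 75

Range = 75


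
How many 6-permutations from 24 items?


P(24,6) = 24!/18!
= 620448401733239439360000/6402373705728000
= 96909120

P(24,6) = 96909120


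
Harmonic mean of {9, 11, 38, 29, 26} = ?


Sum of reciprocals = 1/9 + 1/11 + 1/38 + 1/29 + 1/26 = 0.301280
HM = 5/0.301280 = 16.5958

HM = 16.5958


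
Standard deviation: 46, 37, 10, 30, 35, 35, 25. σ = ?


Mean = 31.1429
Variance = 110.1224
SD = sqrt(110.1224) = 10.4939

SD = 10.4939


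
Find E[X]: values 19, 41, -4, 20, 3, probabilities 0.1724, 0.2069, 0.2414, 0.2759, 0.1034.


E[X] = 19*0.1724 + 41*0.2069 - 4*0.2414 + 20*0.2759 + 3*0.1034
= 3.2756 + 8.4829 - 0.9656 + 5.5180 + 0.3102
= 16.6211

E[X] = 16.6211


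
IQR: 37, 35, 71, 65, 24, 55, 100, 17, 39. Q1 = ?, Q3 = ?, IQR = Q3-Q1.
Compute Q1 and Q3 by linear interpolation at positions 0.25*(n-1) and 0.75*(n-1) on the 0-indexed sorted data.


Sorted: 17, 24, 35, 37, 39, 55, 65, 71, 100
Q1 (25th %ile) = 35.0000
Q3 (75th %ile) = 65.0000
IQR = 65.0000 - 35.0000 = 30.0000

IQR = 30.0000


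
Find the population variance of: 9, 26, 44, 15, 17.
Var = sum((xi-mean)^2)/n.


Mean = 22.2000
Squared deviations: 174.2400, 14.4400, 475.2400, 51.8400, 27.0400
Sum = 742.8000
Variance = 742.8000/5 = 148.5600

Variance = 148.5600


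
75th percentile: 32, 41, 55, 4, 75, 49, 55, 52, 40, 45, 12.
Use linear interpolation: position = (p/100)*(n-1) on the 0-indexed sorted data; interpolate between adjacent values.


Sorted: 4, 12, 32, 40, 41, 45, 49, 52, 55, 55, 75
n = 11
Index = 75/100 * 10 = 7.5000
Lower = data[7] = 52, Upper = data[8] = 55
P75 = 52 + 0.5000*(3) = 53.5000

P75 = 53.5000


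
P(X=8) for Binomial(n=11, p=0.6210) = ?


C(11,8) = 165
p^8 = 0.022117
(1-p)^3 = 0.054440
P = 165 * 0.022117 * 0.054440 = 0.1987

P(X=8) = 0.1987


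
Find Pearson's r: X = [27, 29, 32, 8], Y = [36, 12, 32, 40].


Mean X = 24.0000, Mean Y = 30.0000
SD X = 9.407444, SD Y = 10.770330
Cov = -54.000000
r = -54.000000/(9.407444*10.770330) = -0.5330

r = -0.5330


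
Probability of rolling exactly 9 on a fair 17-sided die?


Favorable outcomes (roll = 9): 1
Total outcomes = 17
P = 1/17 = 0.0588

P = 0.0588


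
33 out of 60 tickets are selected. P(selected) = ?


P = 33/60 = 0.5500

P = 0.5500


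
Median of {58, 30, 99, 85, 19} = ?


Sorted: 19, 30, 58, 85, 99
n = 5 (odd)
Middle value = 58

Median = 58


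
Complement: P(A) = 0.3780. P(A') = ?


P(not A) = 1 - 0.3780 = 0.6220

P(not A) = 0.6220


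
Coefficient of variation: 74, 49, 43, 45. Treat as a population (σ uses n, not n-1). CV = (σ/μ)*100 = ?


Mean = 52.7500
SD = 12.4574
CV = (12.4574/52.7500)*100 = 23.6160%

CV = 23.6160%


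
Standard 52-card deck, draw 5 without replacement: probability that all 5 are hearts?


P(all hearts) = (13/52) × (12/51) × (11/50) × (10/49) × (9/48)
= 0.0005

P = 0.0005


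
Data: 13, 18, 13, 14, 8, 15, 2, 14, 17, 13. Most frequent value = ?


Frequencies: 2:1, 8:1, 13:3, 14:2, 15:1, 17:1, 18:1
Max frequency = 3
Mode = 13

Mode = 13


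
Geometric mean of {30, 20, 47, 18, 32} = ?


Product = 30 × 20 × 47 × 18 × 32 = 16243200
GM = 16243200^(1/5) = 27.6780

GM = 27.6780


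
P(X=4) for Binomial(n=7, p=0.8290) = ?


C(7,4) = 35
p^4 = 0.472300
(1-p)^3 = 0.005000
P = 35 * 0.472300 * 0.005000 = 0.0827

P(X=4) = 0.0827


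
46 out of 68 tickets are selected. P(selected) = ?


P = 46/68 = 0.6765

P = 0.6765


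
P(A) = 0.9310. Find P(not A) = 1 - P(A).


P(not A) = 1 - 0.9310 = 0.0690

P(not A) = 0.0690


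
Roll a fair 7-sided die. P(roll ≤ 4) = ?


Favorable outcomes (roll ≤ 4): 4
Total outcomes = 7
P = 4/7 = 0.5714

P = 0.5714


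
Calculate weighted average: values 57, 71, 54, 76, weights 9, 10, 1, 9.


Numerator = 57*9 + 71*10 + 54*1 + 76*9 = 1961
Denominator = 9 + 10 + 1 + 9 = 29
WM = 1961/29 = 67.6207

WM = 67.6207


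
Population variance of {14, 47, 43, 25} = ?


Mean = 32.2500
Squared deviations: 333.0625, 217.5625, 115.5625, 52.5625
Sum = 718.7500
Variance = 718.7500/4 = 179.6875

Variance = 179.6875


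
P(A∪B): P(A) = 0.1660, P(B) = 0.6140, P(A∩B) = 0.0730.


P(A∪B) = 0.1660 + 0.6140 - 0.0730
= 0.7800 - 0.0730
= 0.7070

P(A∪B) = 0.7070


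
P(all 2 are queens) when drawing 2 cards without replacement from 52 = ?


P(all queens) = (4/52) × (3/51)
= 0.0045

P = 0.0045


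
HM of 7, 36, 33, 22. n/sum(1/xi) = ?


Sum of reciprocals = 1/7 + 1/36 + 1/33 + 1/22 = 0.246392
HM = 4/0.246392 = 16.2343

HM = 16.2343


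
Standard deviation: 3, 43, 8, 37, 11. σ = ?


Mean = 20.4000
Variance = 266.2400
SD = sqrt(266.2400) = 16.3169

SD = 16.3169


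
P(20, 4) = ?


P(20,4) = 20!/16!
= 2432902008176640000/20922789888000
= 116280

P(20,4) = 116280


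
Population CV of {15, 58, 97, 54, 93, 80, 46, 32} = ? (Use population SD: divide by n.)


Mean = 59.3750
SD = 27.1567
CV = (27.1567/59.3750)*100 = 45.7375%

CV = 45.7375%


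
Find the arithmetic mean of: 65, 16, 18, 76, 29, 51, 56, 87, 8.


Sum = 65 + 16 + 18 + 76 + 29 + 51 + 56 + 87 + 8 = 406
n = 9
Mean = 406/9 = 45.1111

Mean = 45.1111


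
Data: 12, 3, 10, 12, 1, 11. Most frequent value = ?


Frequencies: 1:1, 3:1, 10:1, 11:1, 12:2
Max frequency = 2
Mode = 12

Mode = 12


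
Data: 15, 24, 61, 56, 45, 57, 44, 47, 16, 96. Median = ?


Sorted: 15, 16, 24, 44, 45, 47, 56, 57, 61, 96
n = 10 (even)
Middle values: 45 and 47
Median = (45+47)/2 = 46.0000

Median = 46.0000


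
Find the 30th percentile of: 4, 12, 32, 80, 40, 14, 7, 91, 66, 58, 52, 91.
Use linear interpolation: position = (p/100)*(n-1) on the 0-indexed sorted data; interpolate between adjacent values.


Sorted: 4, 7, 12, 14, 32, 40, 52, 58, 66, 80, 91, 91
n = 12
Index = 30/100 * 11 = 3.3000
Lower = data[3] = 14, Upper = data[4] = 32
P30 = 14 + 0.3000*(18) = 19.4000

P30 = 19.4000


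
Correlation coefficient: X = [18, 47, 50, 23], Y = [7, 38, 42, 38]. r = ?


Mean X = 34.5000, Mean Y = 31.2500
SD X = 14.150972, SD Y = 14.095655
Cov = 143.375000
r = 143.375000/(14.150972*14.095655) = 0.7188

r = 0.7188


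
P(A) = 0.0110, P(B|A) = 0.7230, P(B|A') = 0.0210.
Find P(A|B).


P(B) = P(B|A)*P(A) + P(B|A')*P(A')
= 0.7230*0.0110 + 0.0210*0.9890
= 0.007953 + 0.020769 = 0.028722
P(A|B) = 0.007953/0.028722 = 0.2769

P(A|B) = 0.2769


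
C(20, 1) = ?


C(20,1) = 20!/(1! × 19!)
= 2432902008176640000/(1 × 121645100408832000)
= 20

C(20,1) = 20


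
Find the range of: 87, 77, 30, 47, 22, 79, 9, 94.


Max = 94, Min = 9
Range = 94 - 9 = 85

Range = 85


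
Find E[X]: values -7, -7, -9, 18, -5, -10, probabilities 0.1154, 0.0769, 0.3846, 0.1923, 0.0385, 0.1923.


E[X] = -7*0.1154 - 7*0.0769 - 9*0.3846 + 18*0.1923 - 5*0.0385 - 10*0.1923
= -0.8078 - 0.5383 - 3.4614 + 3.4614 - 0.1925 - 1.9230
= -3.4616

E[X] = -3.4616


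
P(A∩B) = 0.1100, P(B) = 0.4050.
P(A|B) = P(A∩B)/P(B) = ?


P(A|B) = 0.1100/0.4050 = 0.2716

P(A|B) = 0.2716


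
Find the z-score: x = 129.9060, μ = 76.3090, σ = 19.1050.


z = (129.9060 - 76.3090)/19.1050
= 53.5970/19.1050
= 2.8054

z = 2.8054


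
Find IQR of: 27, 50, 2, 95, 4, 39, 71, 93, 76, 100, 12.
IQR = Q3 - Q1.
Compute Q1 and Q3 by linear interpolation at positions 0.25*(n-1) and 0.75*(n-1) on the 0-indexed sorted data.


Sorted: 2, 4, 12, 27, 39, 50, 71, 76, 93, 95, 100
Q1 (25th %ile) = 19.5000
Q3 (75th %ile) = 84.5000
IQR = 84.5000 - 19.5000 = 65.0000

IQR = 65.0000


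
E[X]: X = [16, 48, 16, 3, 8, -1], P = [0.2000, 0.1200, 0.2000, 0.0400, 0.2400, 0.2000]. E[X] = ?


E[X] = 16*0.2000 + 48*0.1200 + 16*0.2000 + 3*0.0400 + 8*0.2400 - 1*0.2000
= 3.2000 + 5.7600 + 3.2000 + 0.1200 + 1.9200 - 0.2000
= 14.0000

E[X] = 14.0000


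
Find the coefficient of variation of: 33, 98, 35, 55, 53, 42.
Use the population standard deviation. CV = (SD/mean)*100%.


Mean = 52.6667
SD = 21.8835
CV = (21.8835/52.6667)*100 = 41.5510%

CV = 41.5510%


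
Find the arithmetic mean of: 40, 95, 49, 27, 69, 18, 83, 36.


Sum = 40 + 95 + 49 + 27 + 69 + 18 + 83 + 36 = 417
n = 8
Mean = 417/8 = 52.1250

Mean = 52.1250


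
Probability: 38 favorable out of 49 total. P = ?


P = 38/49 = 0.7755

P = 0.7755


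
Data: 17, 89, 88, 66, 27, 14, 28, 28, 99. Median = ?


Sorted: 14, 17, 27, 28, 28, 66, 88, 89, 99
n = 9 (odd)
Middle value = 28

Median = 28


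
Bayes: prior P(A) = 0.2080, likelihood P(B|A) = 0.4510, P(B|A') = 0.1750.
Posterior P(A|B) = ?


P(B) = P(B|A)*P(A) + P(B|A')*P(A')
= 0.4510*0.2080 + 0.1750*0.7920
= 0.093808 + 0.138600 = 0.232408
P(A|B) = 0.093808/0.232408 = 0.4036

P(A|B) = 0.4036


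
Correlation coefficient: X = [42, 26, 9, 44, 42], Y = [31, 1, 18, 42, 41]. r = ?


Mean X = 32.6000, Mean Y = 26.6000
SD X = 13.469967, SD Y = 15.447977
Cov = 144.840000
r = 144.840000/(13.469967*15.447977) = 0.6961

r = 0.6961


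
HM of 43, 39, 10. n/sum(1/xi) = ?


Sum of reciprocals = 1/43 + 1/39 + 1/10 = 0.148897
HM = 3/0.148897 = 20.1482

HM = 20.1482


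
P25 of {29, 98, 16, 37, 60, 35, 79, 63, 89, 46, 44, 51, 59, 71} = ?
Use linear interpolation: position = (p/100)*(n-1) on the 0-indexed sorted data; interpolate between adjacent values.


Sorted: 16, 29, 35, 37, 44, 46, 51, 59, 60, 63, 71, 79, 89, 98
n = 14
Index = 25/100 * 13 = 3.2500
Lower = data[3] = 37, Upper = data[4] = 44
P25 = 37 + 0.2500*(7) = 38.7500

P25 = 38.7500


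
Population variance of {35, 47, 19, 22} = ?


Mean = 30.7500
Squared deviations: 18.0625, 264.0625, 138.0625, 76.5625
Sum = 496.7500
Variance = 496.7500/4 = 124.1875

Variance = 124.1875


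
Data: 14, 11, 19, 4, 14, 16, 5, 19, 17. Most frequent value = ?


Frequencies: 4:1, 5:1, 11:1, 14:2, 16:1, 17:1, 19:2
Max frequency = 2
Mode = 14, 19

Mode = 14, 19


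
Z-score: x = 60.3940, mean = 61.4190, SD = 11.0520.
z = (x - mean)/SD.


z = (60.3940 - 61.4190)/11.0520
= -1.0250/11.0520
= -0.0927

z = -0.0927


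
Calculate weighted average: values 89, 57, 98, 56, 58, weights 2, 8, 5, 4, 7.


Numerator = 89*2 + 57*8 + 98*5 + 56*4 + 58*7 = 1754
Denominator = 2 + 8 + 5 + 4 + 7 = 26
WM = 1754/26 = 67.4615

WM = 67.4615


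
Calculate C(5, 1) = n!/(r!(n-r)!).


C(5,1) = 5!/(1! × 4!)
= 120/(1 × 24)
= 5

C(5,1) = 5


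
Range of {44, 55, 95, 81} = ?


Max = 95, Min = 44
Range = 95 - 44 = 51

Range = 51


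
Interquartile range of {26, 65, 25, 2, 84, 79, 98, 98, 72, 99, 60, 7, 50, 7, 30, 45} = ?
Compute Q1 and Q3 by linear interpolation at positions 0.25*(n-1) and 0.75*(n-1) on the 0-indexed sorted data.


Sorted: 2, 7, 7, 25, 26, 30, 45, 50, 60, 65, 72, 79, 84, 98, 98, 99
Q1 (25th %ile) = 25.7500
Q3 (75th %ile) = 80.2500
IQR = 80.2500 - 25.7500 = 54.5000

IQR = 54.5000


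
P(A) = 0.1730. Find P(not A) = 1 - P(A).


P(not A) = 1 - 0.1730 = 0.8270

P(not A) = 0.8270


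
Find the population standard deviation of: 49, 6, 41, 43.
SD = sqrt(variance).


Mean = 34.7500
Variance = 284.1875
SD = sqrt(284.1875) = 16.8579

SD = 16.8579


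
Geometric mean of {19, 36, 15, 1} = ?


Product = 19 × 36 × 15 × 1 = 10260
GM = 10260^(1/4) = 10.0644

GM = 10.0644
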